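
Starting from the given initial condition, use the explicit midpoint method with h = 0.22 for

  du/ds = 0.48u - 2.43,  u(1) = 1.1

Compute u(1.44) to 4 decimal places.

0.1700

Midpoint: k1 = f(s_n, u_n); k2 = f(s_n + h/2, u_n + (h/2)·k1); u_{n+1} = u_n + h·k2.
s=1.000000, u=1.100000:
  k1 = f(1.000000, 1.100000) = -1.902000
  k2 = f(1.110000, 0.890780) = -2.002426
  u ← 1.100000 + 0.22·(-2.002426) = 0.659466
s=1.220000, u=0.659466:
  k1 = f(1.220000, 0.659466) = -2.113456
  k2 = f(1.330000, 0.426986) = -2.225047
  u ← 0.659466 + 0.22·(-2.225047) = 0.169956
u(1.44) ≈ 0.1700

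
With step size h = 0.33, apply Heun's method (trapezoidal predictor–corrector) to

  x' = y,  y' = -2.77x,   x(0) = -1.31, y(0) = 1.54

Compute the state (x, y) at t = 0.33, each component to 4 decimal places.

Heun on (x,y): k1 = f(t_n, state_n); k2 = f(t_n + h, state_n + h·k1); state_{n+1} = state_n + (h/2)·(k1 + k2).
0.000000: (-1.310000, 1.540000)
  k1 = (1.540000, 3.628700)
  predictor → (-0.801800, 2.737471)
  k2 = (2.737471, 2.220986)
  → (-0.604217, 2.505198)
(x(0.33), y(0.33)) ≈ (-0.6042, 2.5052)

-0.6042, 2.5052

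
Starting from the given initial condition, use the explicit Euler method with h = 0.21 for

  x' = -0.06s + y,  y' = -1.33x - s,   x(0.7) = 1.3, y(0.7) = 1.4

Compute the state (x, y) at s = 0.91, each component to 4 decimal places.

1.5852, 0.8899

Euler on (x,y): x_{n+1} = x_n + h·x', y_{n+1} = y_n + h·y'.
0.700000: (1.300000, 1.400000); f=(1.358000, -2.429000) → (1.585180, 0.889910)
(x(0.91), y(0.91)) ≈ (1.5852, 0.8899)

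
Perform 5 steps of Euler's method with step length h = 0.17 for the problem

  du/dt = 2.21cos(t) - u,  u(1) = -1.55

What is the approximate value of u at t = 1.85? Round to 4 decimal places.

-0.3932

Euler: u_{n+1} = u_n + h·f(t_n, u_n).
t=1.000000, u=-1.550000: f=2.744068 → u ← -1.550000 + 0.17·2.744068 = -1.083508
t=1.170000, u=-1.083508: f=1.945744 → u ← -1.083508 + 0.17·1.945744 = -0.752732
t=1.340000, u=-0.752732: f=1.258276 → u ← -0.752732 + 0.17·1.258276 = -0.538825
t=1.510000, u=-0.538825: f=0.673102 → u ← -0.538825 + 0.17·0.673102 = -0.424398
t=1.680000, u=-0.424398: f=0.183537 → u ← -0.424398 + 0.17·0.183537 = -0.393196
u(1.85) ≈ -0.3932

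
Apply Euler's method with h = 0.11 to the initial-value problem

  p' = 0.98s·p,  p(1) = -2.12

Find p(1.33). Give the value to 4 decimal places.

-2.9754

Euler: p_{n+1} = p_n + h·f(s_n, p_n).
s=1.000000, p=-2.120000: f=-2.077600 → p ← -2.120000 + 0.11·(-2.077600) = -2.348536
s=1.110000, p=-2.348536: f=-2.554737 → p ← -2.348536 + 0.11·(-2.554737) = -2.629557
s=1.220000, p=-2.629557: f=-3.143898 → p ← -2.629557 + 0.11·(-3.143898) = -2.975386
p(1.33) ≈ -2.9754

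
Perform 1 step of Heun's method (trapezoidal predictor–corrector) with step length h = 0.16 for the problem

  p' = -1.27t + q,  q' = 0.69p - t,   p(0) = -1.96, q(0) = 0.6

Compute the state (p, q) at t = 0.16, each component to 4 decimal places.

-1.8976, 0.3761

Heun on (p,q): k1 = f(t_n, state_n); k2 = f(t_n + h, state_n + h·k1); state_{n+1} = state_n + (h/2)·(k1 + k2).
0.000000: (-1.960000, 0.600000)
  k1 = (0.600000, -1.352400)
  predictor → (-1.864000, 0.383616)
  k2 = (0.180416, -1.446160)
  → (-1.897567, 0.376115)
(p(0.16), q(0.16)) ≈ (-1.8976, 0.3761)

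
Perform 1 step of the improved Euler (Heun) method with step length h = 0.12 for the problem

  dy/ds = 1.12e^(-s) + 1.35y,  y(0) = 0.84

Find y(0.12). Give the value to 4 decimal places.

1.1248

Heun: k1 = f(s_n, y_n); k2 = f(s_n + h, y_n + h·k1); y_{n+1} = y_n + (h/2)·(k1 + k2).
s=0.000000, y=0.840000:
  k1 = f(0.000000, 0.840000) = 2.254000
  k2 = f(0.120000, 1.110480) = 2.492499
  y ← 0.840000 + (0.12/2)·(2.254000 + 2.492499) = 1.124790
y(0.12) ≈ 1.1248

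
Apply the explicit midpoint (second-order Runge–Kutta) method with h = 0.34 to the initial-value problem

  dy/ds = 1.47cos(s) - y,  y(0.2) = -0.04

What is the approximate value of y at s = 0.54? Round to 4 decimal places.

0.3540

Midpoint: k1 = f(s_n, y_n); k2 = f(s_n + h/2, y_n + (h/2)·k1); y_{n+1} = y_n + h·k2.
s=0.200000, y=-0.040000:
  k1 = f(0.200000, -0.040000) = 1.480698
  k2 = f(0.370000, 0.211719) = 1.158803
  y ← -0.040000 + 0.34·1.158803 = 0.353993
y(0.54) ≈ 0.3540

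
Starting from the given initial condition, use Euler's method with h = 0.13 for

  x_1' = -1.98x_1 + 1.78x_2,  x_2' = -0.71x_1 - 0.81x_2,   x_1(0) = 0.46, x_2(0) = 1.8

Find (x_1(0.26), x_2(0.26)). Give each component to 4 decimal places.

0.9258, 1.3329

Euler on (x_1,x_2): x_1_{n+1} = x_1_n + h·x_1', x_2_{n+1} = x_2_n + h·x_2'.
0.000000: (0.460000, 1.800000); f=(2.293200, -1.784600) → (0.758116, 1.568002)
0.130000: (0.758116, 1.568002); f=(1.289974, -1.808344) → (0.925813, 1.332917)
(x_1(0.26), x_2(0.26)) ≈ (0.9258, 1.3329)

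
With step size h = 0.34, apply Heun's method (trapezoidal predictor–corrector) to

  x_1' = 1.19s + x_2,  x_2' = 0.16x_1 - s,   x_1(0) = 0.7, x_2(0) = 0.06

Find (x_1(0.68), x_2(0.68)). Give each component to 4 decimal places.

1.0036, -0.0852

Heun on (x_1,x_2): k1 = f(s_n, state_n); k2 = f(s_n + h, state_n + h·k1); state_{n+1} = state_n + (h/2)·(k1 + k2).
0.000000: (0.700000, 0.060000)
  k1 = (0.060000, 0.112000)
  predictor → (0.720400, 0.098080)
  k2 = (0.502680, -0.224736)
  → (0.795656, 0.040835)
0.340000: (0.795656, 0.040835)
  k1 = (0.445435, -0.212695)
  predictor → (0.947103, -0.031481)
  k2 = (0.777719, -0.528463)
  → (1.003592, -0.085162)
(x_1(0.68), x_2(0.68)) ≈ (1.0036, -0.0852)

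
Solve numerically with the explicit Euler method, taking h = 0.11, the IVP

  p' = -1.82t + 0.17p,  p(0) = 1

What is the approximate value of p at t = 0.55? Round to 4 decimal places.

Euler: p_{n+1} = p_n + h·f(t_n, p_n).
t=0.000000, p=1.000000: f=0.170000 → p ← 1.000000 + 0.11·0.170000 = 1.018700
t=0.110000, p=1.018700: f=-0.027021 → p ← 1.018700 + 0.11·(-0.027021) = 1.015728
t=0.220000, p=1.015728: f=-0.227726 → p ← 1.015728 + 0.11·(-0.227726) = 0.990678
t=0.330000, p=0.990678: f=-0.432185 → p ← 0.990678 + 0.11·(-0.432185) = 0.943137
t=0.440000, p=0.943137: f=-0.640467 → p ← 0.943137 + 0.11·(-0.640467) = 0.872686
p(0.55) ≈ 0.8727

0.8727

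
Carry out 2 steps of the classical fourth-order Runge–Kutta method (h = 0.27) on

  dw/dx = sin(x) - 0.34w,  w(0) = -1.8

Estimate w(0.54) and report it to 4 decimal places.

RK4: k1 = f(x_n, w_n); k2 = f(x_n + h/2, w_n + (h/2)·k1); k3 = f(x_n + h/2, w_n + (h/2)·k2); k4 = f(x_n + h, w_n + h·k3); w_{n+1} = w_n + (h/6)·(k1 + 2k2 + 2k3 + k4).
x=0.000000, w=-1.800000:
  k1 = f(0.000000, -1.800000) = 0.612000
  k2 = f(0.135000, -1.717380) = 0.718500
  k3 = f(0.135000, -1.703003) = 0.713611
  k4 = f(0.270000, -1.607325) = 0.813222
  w ← -1.800000 + (0.27/6)·(k1 + 2k2 + 2k3 + k4) = -1.606975
x=0.270000, w=-1.606975:
  k1 = f(0.270000, -1.606975) = 0.813103
  k2 = f(0.405000, -1.497206) = 0.903069
  k3 = f(0.405000, -1.485061) = 0.898939
  k4 = f(0.540000, -1.364261) = 0.977985
  w ← -1.606975 + (0.27/6)·(k1 + 2k2 + 2k3 + k4) = -1.364195
w(0.54) ≈ -1.3642

-1.3642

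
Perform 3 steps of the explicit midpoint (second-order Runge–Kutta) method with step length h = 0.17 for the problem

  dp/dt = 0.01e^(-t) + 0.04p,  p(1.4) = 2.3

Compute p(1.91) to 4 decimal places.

2.3484

Midpoint: k1 = f(t_n, p_n); k2 = f(t_n + h/2, p_n + (h/2)·k1); p_{n+1} = p_n + h·k2.
t=1.400000, p=2.300000:
  k1 = f(1.400000, 2.300000) = 0.094466
  k2 = f(1.485000, 2.308030) = 0.094586
  p ← 2.300000 + 0.17·0.094586 = 2.316080
t=1.570000, p=2.316080:
  k1 = f(1.570000, 2.316080) = 0.094724
  k2 = f(1.655000, 2.324131) = 0.094876
  p ← 2.316080 + 0.17·0.094876 = 2.332209
t=1.740000, p=2.332209:
  k1 = f(1.740000, 2.332209) = 0.095044
  k2 = f(1.825000, 2.340287) = 0.095224
  p ← 2.332209 + 0.17·0.095224 = 2.348397
p(1.91) ≈ 2.3484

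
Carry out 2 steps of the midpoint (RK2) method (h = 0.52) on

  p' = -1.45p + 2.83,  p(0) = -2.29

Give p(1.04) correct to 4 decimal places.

0.7591

Midpoint: k1 = f(x_n, p_n); k2 = f(x_n + h/2, p_n + (h/2)·k1); p_{n+1} = p_n + h·k2.
x=0.000000, p=-2.290000:
  k1 = f(0.000000, -2.290000) = 6.150500
  k2 = f(0.260000, -0.690870) = 3.831761
  p ← -2.290000 + 0.52·3.831761 = -0.297484
x=0.520000, p=-0.297484:
  k1 = f(0.520000, -0.297484) = 3.261352
  k2 = f(0.780000, 0.550467) = 2.031822
  p ← -0.297484 + 0.52·2.031822 = 0.759064
p(1.04) ≈ 0.7591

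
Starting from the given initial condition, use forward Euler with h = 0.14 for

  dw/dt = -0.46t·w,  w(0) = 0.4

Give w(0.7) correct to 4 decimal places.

0.3651

Euler: w_{n+1} = w_n + h·f(t_n, w_n).
t=0.000000, w=0.400000: f=0.000000 → w ← 0.400000 + 0.14·0.000000 = 0.400000
t=0.140000, w=0.400000: f=-0.025760 → w ← 0.400000 + 0.14·(-0.025760) = 0.396394
t=0.280000, w=0.396394: f=-0.051055 → w ← 0.396394 + 0.14·(-0.051055) = 0.389246
t=0.420000, w=0.389246: f=-0.075202 → w ← 0.389246 + 0.14·(-0.075202) = 0.378718
t=0.560000, w=0.378718: f=-0.097558 → w ← 0.378718 + 0.14·(-0.097558) = 0.365059
w(0.7) ≈ 0.3651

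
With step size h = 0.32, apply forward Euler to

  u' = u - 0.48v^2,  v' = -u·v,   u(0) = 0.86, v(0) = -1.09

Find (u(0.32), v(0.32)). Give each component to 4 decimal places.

0.9527, -0.7900

Euler on (u,v): u_{n+1} = u_n + h·u', v_{n+1} = v_n + h·v'.
0.000000: (0.860000, -1.090000); f=(0.289712, 0.937400) → (0.952708, -0.790032)
(u(0.32), v(0.32)) ≈ (0.9527, -0.7900)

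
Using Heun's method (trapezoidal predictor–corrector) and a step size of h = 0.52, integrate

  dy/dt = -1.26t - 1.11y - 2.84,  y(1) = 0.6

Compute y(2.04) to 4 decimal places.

Heun: k1 = f(t_n, y_n); k2 = f(t_n + h, y_n + h·k1); y_{n+1} = y_n + (h/2)·(k1 + k2).
t=1.000000, y=0.600000:
  k1 = f(1.000000, 0.600000) = -4.766000
  k2 = f(1.520000, -1.878320) = -2.670265
  y ← 0.600000 + (0.52/2)·(-4.766000 + (-2.670265)) = -1.333429
t=1.520000, y=-1.333429:
  k1 = f(1.520000, -1.333429) = -3.275094
  k2 = f(2.040000, -3.036478) = -2.039910
  y ← -1.333429 + (0.52/2)·(-3.275094 + (-2.039910)) = -2.715330
y(2.04) ≈ -2.7153

-2.7153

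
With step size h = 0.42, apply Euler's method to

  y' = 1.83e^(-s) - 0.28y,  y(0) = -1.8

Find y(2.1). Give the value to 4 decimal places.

Euler: y_{n+1} = y_n + h·f(s_n, y_n).
s=0.000000, y=-1.800000: f=2.334000 → y ← -1.800000 + 0.42·2.334000 = -0.819720
s=0.420000, y=-0.819720: f=1.431917 → y ← -0.819720 + 0.42·1.431917 = -0.218315
s=0.840000, y=-0.218315: f=0.851158 → y ← -0.218315 + 0.42·0.851158 = 0.139172
s=1.260000, y=0.139172: f=0.480119 → y ← 0.139172 + 0.42·0.480119 = 0.340822
s=1.680000, y=0.340822: f=0.245634 → y ← 0.340822 + 0.42·0.245634 = 0.443988
y(2.1) ≈ 0.4440

0.4440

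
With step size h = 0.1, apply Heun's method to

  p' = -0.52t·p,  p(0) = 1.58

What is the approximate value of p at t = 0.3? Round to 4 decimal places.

1.5434

Heun: k1 = f(t_n, p_n); k2 = f(t_n + h, p_n + h·k1); p_{n+1} = p_n + (h/2)·(k1 + k2).
t=0.000000, p=1.580000:
  k1 = f(0.000000, 1.580000) = 0.000000
  k2 = f(0.100000, 1.580000) = -0.082160
  p ← 1.580000 + (0.1/2)·(0.000000 + (-0.082160)) = 1.575892
t=0.100000, p=1.575892:
  k1 = f(0.100000, 1.575892) = -0.081946
  k2 = f(0.200000, 1.567697) = -0.163041
  p ← 1.575892 + (0.1/2)·(-0.081946 + (-0.163041)) = 1.563643
t=0.200000, p=1.563643:
  k1 = f(0.200000, 1.563643) = -0.162619
  k2 = f(0.300000, 1.547381) = -0.241391
  p ← 1.563643 + (0.1/2)·(-0.162619 + (-0.241391)) = 1.543442
p(0.3) ≈ 1.5434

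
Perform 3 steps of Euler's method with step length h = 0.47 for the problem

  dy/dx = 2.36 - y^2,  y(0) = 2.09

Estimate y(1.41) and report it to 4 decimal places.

Euler: y_{n+1} = y_n + h·f(x_n, y_n).
x=0.000000, y=2.090000: f=-2.008100 → y ← 2.090000 + 0.47·(-2.008100) = 1.146193
x=0.470000, y=1.146193: f=1.046242 → y ← 1.146193 + 0.47·1.046242 = 1.637927
x=0.940000, y=1.637927: f=-0.322803 → y ← 1.637927 + 0.47·(-0.322803) = 1.486209
y(1.41) ≈ 1.4862

1.4862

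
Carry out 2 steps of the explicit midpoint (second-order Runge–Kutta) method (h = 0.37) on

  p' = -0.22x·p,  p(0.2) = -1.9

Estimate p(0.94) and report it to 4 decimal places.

Midpoint: k1 = f(x_n, p_n); k2 = f(x_n + h/2, p_n + (h/2)·k1); p_{n+1} = p_n + h·k2.
x=0.200000, p=-1.900000:
  k1 = f(0.200000, -1.900000) = 0.083600
  k2 = f(0.385000, -1.884534) = 0.159620
  p ← -1.900000 + 0.37·0.159620 = -1.840941
x=0.570000, p=-1.840941:
  k1 = f(0.570000, -1.840941) = 0.230854
  k2 = f(0.755000, -1.798233) = 0.298686
  p ← -1.840941 + 0.37·0.298686 = -1.730427
p(0.94) ≈ -1.7304

-1.7304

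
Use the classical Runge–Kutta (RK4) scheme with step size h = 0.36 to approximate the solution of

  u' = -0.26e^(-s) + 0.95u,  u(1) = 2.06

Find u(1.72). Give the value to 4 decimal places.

RK4: k1 = f(s_n, u_n); k2 = f(s_n + h/2, u_n + (h/2)·k1); k3 = f(s_n + h/2, u_n + (h/2)·k2); k4 = f(s_n + h, u_n + h·k3); u_{n+1} = u_n + (h/6)·(k1 + 2k2 + 2k3 + k4).
s=1.000000, u=2.060000:
  k1 = f(1.000000, 2.060000) = 1.861351
  k2 = f(1.180000, 2.395043) = 2.195399
  k3 = f(1.180000, 2.455172) = 2.252521
  k4 = f(1.360000, 2.870907) = 2.660630
  u ← 2.060000 + (0.36/6)·(k1 + 2k2 + 2k3 + k4) = 2.865069
s=1.360000, u=2.865069:
  k1 = f(1.360000, 2.865069) = 2.655084
  k2 = f(1.540000, 3.342984) = 3.120096
  k3 = f(1.540000, 3.426686) = 3.199613
  k4 = f(1.720000, 4.016930) = 3.769526
  u ← 2.865069 + (0.36/6)·(k1 + 2k2 + 2k3 + k4) = 4.008911
u(1.72) ≈ 4.0089

4.0089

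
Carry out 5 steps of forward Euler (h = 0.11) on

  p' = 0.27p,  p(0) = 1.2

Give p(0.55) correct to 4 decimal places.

1.3891

Euler: p_{n+1} = p_n + h·f(t_n, p_n).
t=0.000000, p=1.200000: f=0.324000 → p ← 1.200000 + 0.11·0.324000 = 1.235640
t=0.110000, p=1.235640: f=0.333623 → p ← 1.235640 + 0.11·0.333623 = 1.272339
t=0.220000, p=1.272339: f=0.343531 → p ← 1.272339 + 0.11·0.343531 = 1.310127
t=0.330000, p=1.310127: f=0.353734 → p ← 1.310127 + 0.11·0.353734 = 1.349038
t=0.440000, p=1.349038: f=0.364240 → p ← 1.349038 + 0.11·0.364240 = 1.389104
p(0.55) ≈ 1.3891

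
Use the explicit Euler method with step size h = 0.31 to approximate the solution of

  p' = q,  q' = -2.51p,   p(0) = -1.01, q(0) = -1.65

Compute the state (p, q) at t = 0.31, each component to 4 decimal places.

-1.5215, -0.8641

Euler on (p,q): p_{n+1} = p_n + h·p', q_{n+1} = q_n + h·q'.
0.000000: (-1.010000, -1.650000); f=(-1.650000, 2.535100) → (-1.521500, -0.864119)
(p(0.31), q(0.31)) ≈ (-1.5215, -0.8641)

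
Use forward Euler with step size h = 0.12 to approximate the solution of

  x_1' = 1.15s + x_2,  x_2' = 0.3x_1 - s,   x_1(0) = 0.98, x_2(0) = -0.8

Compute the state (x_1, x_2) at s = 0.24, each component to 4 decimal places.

Euler on (x_1,x_2): x_1_{n+1} = x_1_n + h·x_1', x_2_{n+1} = x_2_n + h·x_2'.
0.000000: (0.980000, -0.800000); f=(-0.800000, 0.294000) → (0.884000, -0.764720)
0.120000: (0.884000, -0.764720); f=(-0.626720, 0.145200) → (0.808794, -0.747296)
(x_1(0.24), x_2(0.24)) ≈ (0.8088, -0.7473)

0.8088, -0.7473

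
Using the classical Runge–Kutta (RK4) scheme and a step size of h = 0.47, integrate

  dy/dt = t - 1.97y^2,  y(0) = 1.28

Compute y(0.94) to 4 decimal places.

0.6139

RK4: k1 = f(t_n, y_n); k2 = f(t_n + h/2, y_n + (h/2)·k1); k3 = f(t_n + h/2, y_n + (h/2)·k2); k4 = f(t_n + h, y_n + h·k3); y_{n+1} = y_n + (h/6)·(k1 + 2k2 + 2k3 + k4).
t=0.000000, y=1.280000:
  k1 = f(0.000000, 1.280000) = -3.227648
  k2 = f(0.235000, 0.521503) = -0.300771
  k3 = f(0.235000, 1.209319) = -2.646030
  k4 = f(0.470000, 0.036366) = 0.467395
  y ← 1.280000 + (0.47/6)·(k1 + 2k2 + 2k3 + k4) = 0.602115
t=0.470000, y=0.602115:
  k1 = f(0.470000, 0.602115) = -0.244208
  k2 = f(0.705000, 0.544726) = 0.120449
  k3 = f(0.705000, 0.630420) = -0.077936
  k4 = f(0.940000, 0.565484) = 0.310048
  y ← 0.602115 + (0.47/6)·(k1 + 2k2 + 2k3 + k4) = 0.613932
y(0.94) ≈ 0.6139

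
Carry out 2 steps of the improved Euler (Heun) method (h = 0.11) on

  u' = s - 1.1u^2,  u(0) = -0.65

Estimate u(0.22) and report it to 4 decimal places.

Heun: k1 = f(s_n, u_n); k2 = f(s_n + h, u_n + h·k1); u_{n+1} = u_n + (h/2)·(k1 + k2).
s=0.000000, u=-0.650000:
  k1 = f(0.000000, -0.650000) = -0.464750
  k2 = f(0.110000, -0.701122) = -0.430730
  u ← -0.650000 + (0.11/2)·(-0.464750 + (-0.430730)) = -0.699251
s=0.110000, u=-0.699251:
  k1 = f(0.110000, -0.699251) = -0.427848
  k2 = f(0.220000, -0.746315) = -0.392684
  u ← -0.699251 + (0.11/2)·(-0.427848 + (-0.392684)) = -0.744381
u(0.22) ≈ -0.7444

-0.7444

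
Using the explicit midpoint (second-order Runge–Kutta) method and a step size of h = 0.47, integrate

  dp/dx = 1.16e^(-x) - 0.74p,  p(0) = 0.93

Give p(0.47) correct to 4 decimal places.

0.9990

Midpoint: k1 = f(x_n, p_n); k2 = f(x_n + h/2, p_n + (h/2)·k1); p_{n+1} = p_n + h·k2.
x=0.000000, p=0.930000:
  k1 = f(0.000000, 0.930000) = 0.471800
  k2 = f(0.235000, 1.040873) = 0.146816
  p ← 0.930000 + 0.47·0.146816 = 0.999004
p(0.47) ≈ 0.9990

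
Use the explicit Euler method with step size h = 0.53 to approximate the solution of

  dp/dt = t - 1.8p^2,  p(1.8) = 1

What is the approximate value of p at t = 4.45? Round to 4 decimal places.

1.2732

Euler: p_{n+1} = p_n + h·f(t_n, p_n).
t=1.800000, p=1.000000: f=0.000000 → p ← 1.000000 + 0.53·0.000000 = 1.000000
t=2.330000, p=1.000000: f=0.530000 → p ← 1.000000 + 0.53·0.530000 = 1.280900
t=2.860000, p=1.280900: f=-0.093269 → p ← 1.280900 + 0.53·(-0.093269) = 1.231468
t=3.390000, p=1.231468: f=0.660278 → p ← 1.231468 + 0.53·0.660278 = 1.581415
t=3.920000, p=1.581415: f=-0.581570 → p ← 1.581415 + 0.53·(-0.581570) = 1.273182
p(4.45) ≈ 1.2732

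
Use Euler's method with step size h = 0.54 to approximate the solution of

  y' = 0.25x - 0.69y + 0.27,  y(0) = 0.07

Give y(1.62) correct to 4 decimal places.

0.5035

Euler: y_{n+1} = y_n + h·f(x_n, y_n).
x=0.000000, y=0.070000: f=0.221700 → y ← 0.070000 + 0.54·0.221700 = 0.189718
x=0.540000, y=0.189718: f=0.274095 → y ← 0.189718 + 0.54·0.274095 = 0.337729
x=1.080000, y=0.337729: f=0.306967 → y ← 0.337729 + 0.54·0.306967 = 0.503491
y(1.62) ≈ 0.5035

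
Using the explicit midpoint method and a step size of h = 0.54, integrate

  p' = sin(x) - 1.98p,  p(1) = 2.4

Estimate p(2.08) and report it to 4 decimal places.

Midpoint: k1 = f(x_n, p_n); k2 = f(x_n + h/2, p_n + (h/2)·k1); p_{n+1} = p_n + h·k2.
x=1.000000, p=2.400000:
  k1 = f(1.000000, 2.400000) = -3.910529
  k2 = f(1.270000, 1.344157) = -1.706330
  p ← 2.400000 + 0.54·(-1.706330) = 1.478582
x=1.540000, p=1.478582:
  k1 = f(1.540000, 1.478582) = -1.928066
  k2 = f(1.810000, 0.958004) = -0.925321
  p ← 1.478582 + 0.54·(-0.925321) = 0.978908
p(2.08) ≈ 0.9789

0.9789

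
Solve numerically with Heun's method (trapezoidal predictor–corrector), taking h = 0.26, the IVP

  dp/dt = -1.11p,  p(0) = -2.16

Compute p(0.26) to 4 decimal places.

Heun: k1 = f(t_n, p_n); k2 = f(t_n + h, p_n + h·k1); p_{n+1} = p_n + (h/2)·(k1 + k2).
t=0.000000, p=-2.160000:
  k1 = f(0.000000, -2.160000) = 2.397600
  k2 = f(0.260000, -1.536624) = 1.705653
  p ← -2.160000 + (0.26/2)·(2.397600 + 1.705653) = -1.626577
p(0.26) ≈ -1.6266

-1.6266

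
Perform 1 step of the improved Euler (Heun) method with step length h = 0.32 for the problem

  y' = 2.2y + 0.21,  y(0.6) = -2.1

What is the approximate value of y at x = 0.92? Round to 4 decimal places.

-4.0079

Heun: k1 = f(x_n, y_n); k2 = f(x_n + h, y_n + h·k1); y_{n+1} = y_n + (h/2)·(k1 + k2).
x=0.600000, y=-2.100000:
  k1 = f(0.600000, -2.100000) = -4.410000
  k2 = f(0.920000, -3.511200) = -7.514640
  y ← -2.100000 + (0.32/2)·(-4.410000 + (-7.514640)) = -4.007942
y(0.92) ≈ -4.0079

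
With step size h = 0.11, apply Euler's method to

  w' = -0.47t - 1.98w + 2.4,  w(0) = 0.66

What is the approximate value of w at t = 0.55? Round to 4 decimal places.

1.0047

Euler: w_{n+1} = w_n + h·f(t_n, w_n).
t=0.000000, w=0.660000: f=1.093200 → w ← 0.660000 + 0.11·1.093200 = 0.780252
t=0.110000, w=0.780252: f=0.803401 → w ← 0.780252 + 0.11·0.803401 = 0.868626
t=0.220000, w=0.868626: f=0.576720 → w ← 0.868626 + 0.11·0.576720 = 0.932065
t=0.330000, w=0.932065: f=0.399411 → w ← 0.932065 + 0.11·0.399411 = 0.976001
t=0.440000, w=0.976001: f=0.260719 → w ← 0.976001 + 0.11·0.260719 = 1.004680
w(0.55) ≈ 1.0047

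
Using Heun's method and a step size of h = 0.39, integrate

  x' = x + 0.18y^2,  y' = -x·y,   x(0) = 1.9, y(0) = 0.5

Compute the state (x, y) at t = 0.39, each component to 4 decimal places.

2.7983, 0.2476

Heun on (x,y): k1 = f(t_n, state_n); k2 = f(t_n + h, state_n + h·k1); state_{n+1} = state_n + (h/2)·(k1 + k2).
0.000000: (1.900000, 0.500000)
  k1 = (1.945000, -0.950000)
  predictor → (2.658550, 0.129500)
  k2 = (2.661569, -0.344282)
  → (2.798281, 0.247615)
(x(0.39), y(0.39)) ≈ (2.7983, 0.2476)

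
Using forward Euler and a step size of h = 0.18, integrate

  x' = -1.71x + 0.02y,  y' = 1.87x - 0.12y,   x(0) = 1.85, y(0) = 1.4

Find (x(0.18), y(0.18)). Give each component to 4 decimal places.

Euler on (x,y): x_{n+1} = x_n + h·x', y_{n+1} = y_n + h·y'.
0.000000: (1.850000, 1.400000); f=(-3.135500, 3.291500) → (1.285610, 1.992470)
(x(0.18), y(0.18)) ≈ (1.2856, 1.9925)

1.2856, 1.9925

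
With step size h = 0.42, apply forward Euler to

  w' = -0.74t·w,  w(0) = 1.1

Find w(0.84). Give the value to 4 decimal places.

0.9564

Euler: w_{n+1} = w_n + h·f(t_n, w_n).
t=0.000000, w=1.100000: f=0.000000 → w ← 1.100000 + 0.42·0.000000 = 1.100000
t=0.420000, w=1.100000: f=-0.341880 → w ← 1.100000 + 0.42·(-0.341880) = 0.956410
w(0.84) ≈ 0.9564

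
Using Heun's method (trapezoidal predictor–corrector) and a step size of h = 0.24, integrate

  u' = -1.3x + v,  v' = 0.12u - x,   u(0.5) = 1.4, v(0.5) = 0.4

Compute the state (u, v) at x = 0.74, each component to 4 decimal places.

Heun on (u,v): k1 = f(x_n, state_n); k2 = f(x_n + h, state_n + h·k1); state_{n+1} = state_n + (h/2)·(k1 + k2).
0.500000: (1.400000, 0.400000)
  k1 = (-0.250000, -0.332000)
  predictor → (1.340000, 0.320320)
  k2 = (-0.641680, -0.579200)
  → (1.292998, 0.290656)
(u(0.74), v(0.74)) ≈ (1.2930, 0.2907)

1.2930, 0.2907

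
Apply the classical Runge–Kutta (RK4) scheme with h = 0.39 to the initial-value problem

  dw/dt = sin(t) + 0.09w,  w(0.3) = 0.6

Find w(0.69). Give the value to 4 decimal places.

RK4: k1 = f(t_n, w_n); k2 = f(t_n + h/2, w_n + (h/2)·k1); k3 = f(t_n + h/2, w_n + (h/2)·k2); k4 = f(t_n + h, w_n + h·k3); w_{n+1} = w_n + (h/6)·(k1 + 2k2 + 2k3 + k4).
t=0.300000, w=0.600000:
  k1 = f(0.300000, 0.600000) = 0.349520
  k2 = f(0.495000, 0.668156) = 0.535166
  k3 = f(0.495000, 0.704357) = 0.538424
  k4 = f(0.690000, 0.809985) = 0.709436
  w ← 0.600000 + (0.39/6)·(k1 + 2k2 + 2k3 + k4) = 0.808399
w(0.69) ≈ 0.8084

0.8084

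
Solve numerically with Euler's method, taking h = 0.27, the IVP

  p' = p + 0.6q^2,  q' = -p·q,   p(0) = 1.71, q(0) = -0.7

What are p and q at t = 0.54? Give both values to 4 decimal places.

Euler on (p,q): p_{n+1} = p_n + h·p', q_{n+1} = q_n + h·q'.
0.000000: (1.710000, -0.700000); f=(2.004000, 1.197000) → (2.251080, -0.376810)
0.270000: (2.251080, -0.376810); f=(2.336271, 0.848229) → (2.881873, -0.147788)
(p(0.54), q(0.54)) ≈ (2.8819, -0.1478)

2.8819, -0.1478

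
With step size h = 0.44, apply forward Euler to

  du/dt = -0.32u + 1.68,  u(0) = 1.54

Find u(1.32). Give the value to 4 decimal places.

2.8968

Euler: u_{n+1} = u_n + h·f(t_n, u_n).
t=0.000000, u=1.540000: f=1.187200 → u ← 1.540000 + 0.44·1.187200 = 2.062368
t=0.440000, u=2.062368: f=1.020042 → u ← 2.062368 + 0.44·1.020042 = 2.511187
t=0.880000, u=2.511187: f=0.876420 → u ← 2.511187 + 0.44·0.876420 = 2.896812
u(1.32) ≈ 2.8968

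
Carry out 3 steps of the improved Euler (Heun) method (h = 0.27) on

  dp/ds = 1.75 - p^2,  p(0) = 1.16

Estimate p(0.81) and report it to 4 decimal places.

Heun: k1 = f(s_n, p_n); k2 = f(s_n + h, p_n + h·k1); p_{n+1} = p_n + (h/2)·(k1 + k2).
s=0.000000, p=1.160000:
  k1 = f(0.000000, 1.160000) = 0.404400
  k2 = f(0.270000, 1.269188) = 0.139162
  p ← 1.160000 + (0.27/2)·(0.404400 + 0.139162) = 1.233381
s=0.270000, p=1.233381:
  k1 = f(0.270000, 1.233381) = 0.228772
  k2 = f(0.540000, 1.295149) = 0.072589
  p ← 1.233381 + (0.27/2)·(0.228772 + 0.072589) = 1.274064
s=0.540000, p=1.274064:
  k1 = f(0.540000, 1.274064) = 0.126760
  k2 = f(0.810000, 1.308290) = 0.038378
  p ← 1.274064 + (0.27/2)·(0.126760 + 0.038378) = 1.296358
p(0.81) ≈ 1.2964

1.2964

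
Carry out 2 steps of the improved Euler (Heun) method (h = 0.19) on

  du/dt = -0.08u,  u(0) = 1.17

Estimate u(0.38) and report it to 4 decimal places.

Heun: k1 = f(t_n, u_n); k2 = f(t_n + h, u_n + h·k1); u_{n+1} = u_n + (h/2)·(k1 + k2).
t=0.000000, u=1.170000:
  k1 = f(0.000000, 1.170000) = -0.093600
  k2 = f(0.190000, 1.152216) = -0.092177
  u ← 1.170000 + (0.19/2)·(-0.093600 + (-0.092177)) = 1.152351
t=0.190000, u=1.152351:
  k1 = f(0.190000, 1.152351) = -0.092188
  k2 = f(0.380000, 1.134835) = -0.090787
  u ← 1.152351 + (0.19/2)·(-0.092188 + (-0.090787)) = 1.134969
u(0.38) ≈ 1.1350

1.1350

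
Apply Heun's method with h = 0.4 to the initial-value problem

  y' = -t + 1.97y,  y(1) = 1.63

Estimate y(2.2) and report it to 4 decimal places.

Heun: k1 = f(t_n, y_n); k2 = f(t_n + h, y_n + h·k1); y_{n+1} = y_n + (h/2)·(k1 + k2).
t=1.000000, y=1.630000:
  k1 = f(1.000000, 1.630000) = 2.211100
  k2 = f(1.400000, 2.514440) = 3.553447
  y ← 1.630000 + (0.4/2)·(2.211100 + 3.553447) = 2.782909
t=1.400000, y=2.782909:
  k1 = f(1.400000, 2.782909) = 4.082331
  k2 = f(1.800000, 4.415842) = 6.899209
  y ← 2.782909 + (0.4/2)·(4.082331 + 6.899209) = 4.979217
t=1.800000, y=4.979217:
  k1 = f(1.800000, 4.979217) = 8.009058
  k2 = f(2.200000, 8.182841) = 13.920196
  y ← 4.979217 + (0.4/2)·(8.009058 + 13.920196) = 9.365068
y(2.2) ≈ 9.3651

9.3651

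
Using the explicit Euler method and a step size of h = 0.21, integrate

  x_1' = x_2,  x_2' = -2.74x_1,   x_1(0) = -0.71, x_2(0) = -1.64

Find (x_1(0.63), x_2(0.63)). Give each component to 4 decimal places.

Euler on (x_1,x_2): x_1_{n+1} = x_1_n + h·x_1', x_2_{n+1} = x_2_n + h·x_2'.
0.000000: (-0.710000, -1.640000); f=(-1.640000, 1.945400) → (-1.054400, -1.231466)
0.210000: (-1.054400, -1.231466); f=(-1.231466, 2.889056) → (-1.313008, -0.624764)
0.420000: (-1.313008, -0.624764); f=(-0.624764, 3.597642) → (-1.444208, 0.130740)
(x_1(0.63), x_2(0.63)) ≈ (-1.4442, 0.1307)

-1.4442, 0.1307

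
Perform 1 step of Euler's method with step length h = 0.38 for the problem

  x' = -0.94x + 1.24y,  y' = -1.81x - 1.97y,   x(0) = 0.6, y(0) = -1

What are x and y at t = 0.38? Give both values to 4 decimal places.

-0.0855, -0.6641

Euler on (x,y): x_{n+1} = x_n + h·x', y_{n+1} = y_n + h·y'.
0.000000: (0.600000, -1.000000); f=(-1.804000, 0.884000) → (-0.085520, -0.664080)
(x(0.38), y(0.38)) ≈ (-0.0855, -0.6641)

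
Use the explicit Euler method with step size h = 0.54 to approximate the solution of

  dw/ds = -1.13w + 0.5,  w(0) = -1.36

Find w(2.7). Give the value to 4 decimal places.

Euler: w_{n+1} = w_n + h·f(s_n, w_n).
s=0.000000, w=-1.360000: f=2.036800 → w ← -1.360000 + 0.54·2.036800 = -0.260128
s=0.540000, w=-0.260128: f=0.793945 → w ← -0.260128 + 0.54·0.793945 = 0.168602
s=1.080000, w=0.168602: f=0.309480 → w ← 0.168602 + 0.54·0.309480 = 0.335721
s=1.620000, w=0.335721: f=0.120635 → w ← 0.335721 + 0.54·0.120635 = 0.400864
s=2.160000, w=0.400864: f=0.047024 → w ← 0.400864 + 0.54·0.047024 = 0.426257
w(2.7) ≈ 0.4263

0.4263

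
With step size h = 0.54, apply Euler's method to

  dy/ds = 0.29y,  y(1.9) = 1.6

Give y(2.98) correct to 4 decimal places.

2.1404

Euler: y_{n+1} = y_n + h·f(s_n, y_n).
s=1.900000, y=1.600000: f=0.464000 → y ← 1.600000 + 0.54·0.464000 = 1.850560
s=2.440000, y=1.850560: f=0.536662 → y ← 1.850560 + 0.54·0.536662 = 2.140358
y(2.98) ≈ 2.1404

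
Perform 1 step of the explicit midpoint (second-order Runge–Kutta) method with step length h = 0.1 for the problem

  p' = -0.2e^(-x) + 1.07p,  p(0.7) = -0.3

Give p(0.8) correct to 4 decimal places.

-0.3438

Midpoint: k1 = f(x_n, p_n); k2 = f(x_n + h/2, p_n + (h/2)·k1); p_{n+1} = p_n + h·k2.
x=0.700000, p=-0.300000:
  k1 = f(0.700000, -0.300000) = -0.420317
  k2 = f(0.750000, -0.321016) = -0.437960
  p ← -0.300000 + 0.1·(-0.437960) = -0.343796
p(0.8) ≈ -0.3438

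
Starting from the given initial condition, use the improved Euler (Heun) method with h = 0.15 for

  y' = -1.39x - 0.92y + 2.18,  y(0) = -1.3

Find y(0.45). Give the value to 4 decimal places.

-0.1843

Heun: k1 = f(x_n, y_n); k2 = f(x_n + h, y_n + h·k1); y_{n+1} = y_n + (h/2)·(k1 + k2).
x=0.000000, y=-1.300000:
  k1 = f(0.000000, -1.300000) = 3.376000
  k2 = f(0.150000, -0.793600) = 2.701612
  y ← -1.300000 + (0.15/2)·(3.376000 + 2.701612) = -0.844179
x=0.150000, y=-0.844179:
  k1 = f(0.150000, -0.844179) = 2.748145
  k2 = f(0.300000, -0.431957) = 2.160401
  y ← -0.844179 + (0.15/2)·(2.748145 + 2.160401) = -0.476038
x=0.300000, y=-0.476038:
  k1 = f(0.300000, -0.476038) = 2.200955
  k2 = f(0.450000, -0.145895) = 1.688723
  y ← -0.476038 + (0.15/2)·(2.200955 + 1.688723) = -0.184312
y(0.45) ≈ -0.1843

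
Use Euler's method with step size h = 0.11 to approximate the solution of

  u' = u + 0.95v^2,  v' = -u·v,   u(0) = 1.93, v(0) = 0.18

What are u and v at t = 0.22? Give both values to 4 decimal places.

2.3838, 0.1083

Euler on (u,v): u_{n+1} = u_n + h·u', v_{n+1} = v_n + h·v'.
0.000000: (1.930000, 0.180000); f=(1.960780, -0.347400) → (2.145686, 0.141786)
0.110000: (2.145686, 0.141786); f=(2.164784, -0.304228) → (2.383812, 0.108321)
(u(0.22), v(0.22)) ≈ (2.3838, 0.1083)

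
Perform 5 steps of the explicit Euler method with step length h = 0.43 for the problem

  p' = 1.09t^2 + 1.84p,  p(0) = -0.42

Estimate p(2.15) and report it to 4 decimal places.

Euler: p_{n+1} = p_n + h·f(t_n, p_n).
t=0.000000, p=-0.420000: f=-0.772800 → p ← -0.420000 + 0.43·(-0.772800) = -0.752304
t=0.430000, p=-0.752304: f=-1.182698 → p ← -0.752304 + 0.43·(-1.182698) = -1.260864
t=0.860000, p=-1.260864: f=-1.513826 → p ← -1.260864 + 0.43·(-1.513826) = -1.911810
t=1.290000, p=-1.911810: f=-1.703861 → p ← -1.911810 + 0.43·(-1.703861) = -2.644470
t=1.720000, p=-2.644470: f=-1.641168 → p ← -2.644470 + 0.43·(-1.641168) = -3.350172
p(2.15) ≈ -3.3502

-3.3502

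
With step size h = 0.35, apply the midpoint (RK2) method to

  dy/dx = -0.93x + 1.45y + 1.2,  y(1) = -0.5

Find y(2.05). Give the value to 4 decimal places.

-2.3830

Midpoint: k1 = f(x_n, y_n); k2 = f(x_n + h/2, y_n + (h/2)·k1); y_{n+1} = y_n + h·k2.
x=1.000000, y=-0.500000:
  k1 = f(1.000000, -0.500000) = -0.455000
  k2 = f(1.175000, -0.579625) = -0.733206
  y ← -0.500000 + 0.35·(-0.733206) = -0.756622
x=1.350000, y=-0.756622:
  k1 = f(1.350000, -0.756622) = -1.152602
  k2 = f(1.525000, -0.958328) = -1.607825
  y ← -0.756622 + 0.35·(-1.607825) = -1.319361
x=1.700000, y=-1.319361:
  k1 = f(1.700000, -1.319361) = -2.294073
  k2 = f(1.875000, -1.720824) = -3.038944
  y ← -1.319361 + 0.35·(-3.038944) = -2.382991
y(2.05) ≈ -2.3830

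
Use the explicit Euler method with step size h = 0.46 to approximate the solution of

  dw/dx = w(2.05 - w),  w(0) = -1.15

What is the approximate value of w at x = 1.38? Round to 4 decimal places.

Euler: w_{n+1} = w_n + h·f(x_n, w_n).
x=0.000000, w=-1.150000: f=-3.680000 → w ← -1.150000 + 0.46·(-3.680000) = -2.842800
x=0.460000, w=-2.842800: f=-13.909252 → w ← -2.842800 + 0.46·(-13.909252) = -9.241056
x=0.920000, w=-9.241056: f=-104.341278 → w ← -9.241056 + 0.46·(-104.341278) = -57.238044
w(1.38) ≈ -57.2380

-57.2380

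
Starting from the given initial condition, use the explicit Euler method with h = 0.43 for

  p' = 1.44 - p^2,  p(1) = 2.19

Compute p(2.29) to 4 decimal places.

1.2000

Euler: p_{n+1} = p_n + h·f(s_n, p_n).
s=1.000000, p=2.190000: f=-3.356100 → p ← 2.190000 + 0.43·(-3.356100) = 0.746877
s=1.430000, p=0.746877: f=0.882175 → p ← 0.746877 + 0.43·0.882175 = 1.126212
s=1.860000, p=1.126212: f=0.171646 → p ← 1.126212 + 0.43·0.171646 = 1.200020
p(2.29) ≈ 1.2000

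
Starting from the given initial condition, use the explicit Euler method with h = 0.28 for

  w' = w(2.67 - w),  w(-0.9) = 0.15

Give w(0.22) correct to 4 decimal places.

Euler: w_{n+1} = w_n + h·f(s_n, w_n).
s=-0.900000, w=0.150000: f=0.378000 → w ← 0.150000 + 0.28·0.378000 = 0.255840
s=-0.620000, w=0.255840: f=0.617639 → w ← 0.255840 + 0.28·0.617639 = 0.428779
s=-0.340000, w=0.428779: f=0.960988 → w ← 0.428779 + 0.28·0.960988 = 0.697856
s=-0.060000, w=0.697856: f=1.376272 → w ← 0.697856 + 0.28·1.376272 = 1.083212
w(0.22) ≈ 1.0832

1.0832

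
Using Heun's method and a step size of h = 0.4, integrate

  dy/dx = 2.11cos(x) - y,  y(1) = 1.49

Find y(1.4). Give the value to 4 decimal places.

1.2217

Heun: k1 = f(x_n, y_n); k2 = f(x_n + h, y_n + h·k1); y_{n+1} = y_n + (h/2)·(k1 + k2).
x=1.000000, y=1.490000:
  k1 = f(1.000000, 1.490000) = -0.349962
  k2 = f(1.400000, 1.350015) = -0.991384
  y ← 1.490000 + (0.4/2)·(-0.349962 + (-0.991384)) = 1.221731
y(1.4) ≈ 1.2217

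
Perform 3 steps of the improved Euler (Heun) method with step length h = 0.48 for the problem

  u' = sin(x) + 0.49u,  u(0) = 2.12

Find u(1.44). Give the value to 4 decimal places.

5.3484

Heun: k1 = f(x_n, u_n); k2 = f(x_n + h, u_n + h·k1); u_{n+1} = u_n + (h/2)·(k1 + k2).
x=0.000000, u=2.120000:
  k1 = f(0.000000, 2.120000) = 1.038800
  k2 = f(0.480000, 2.618624) = 1.744905
  u ← 2.120000 + (0.48/2)·(1.038800 + 1.744905) = 2.788089
x=0.480000, u=2.788089:
  k1 = f(0.480000, 2.788089) = 1.827943
  k2 = f(0.960000, 3.665502) = 2.615287
  u ← 2.788089 + (0.48/2)·(1.827943 + 2.615287) = 3.854464
x=0.960000, u=3.854464:
  k1 = f(0.960000, 3.854464) = 2.707879
  k2 = f(1.440000, 5.154246) = 3.517039
  u ← 3.854464 + (0.48/2)·(2.707879 + 3.517039) = 5.348445
u(1.44) ≈ 5.3484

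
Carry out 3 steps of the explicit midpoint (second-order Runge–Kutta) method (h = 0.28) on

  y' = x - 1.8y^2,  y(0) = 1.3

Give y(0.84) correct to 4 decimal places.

0.7241

Midpoint: k1 = f(x_n, y_n); k2 = f(x_n + h/2, y_n + (h/2)·k1); y_{n+1} = y_n + h·k2.
x=0.000000, y=1.300000:
  k1 = f(0.000000, 1.300000) = -3.042000
  k2 = f(0.140000, 0.874120) = -1.235354
  y ← 1.300000 + 0.28·(-1.235354) = 0.954101
x=0.280000, y=0.954101:
  k1 = f(0.280000, 0.954101) = -1.358555
  k2 = f(0.420000, 0.763903) = -0.630386
  y ← 0.954101 + 0.28·(-0.630386) = 0.777593
x=0.560000, y=0.777593:
  k1 = f(0.560000, 0.777593) = -0.528371
  k2 = f(0.700000, 0.703621) = -0.191148
  y ← 0.777593 + 0.28·(-0.191148) = 0.724071
y(0.84) ≈ 0.7241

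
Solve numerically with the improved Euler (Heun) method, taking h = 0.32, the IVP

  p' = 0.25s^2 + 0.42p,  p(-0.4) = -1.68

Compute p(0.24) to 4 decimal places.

Heun: k1 = f(s_n, p_n); k2 = f(s_n + h, p_n + h·k1); p_{n+1} = p_n + (h/2)·(k1 + k2).
s=-0.400000, p=-1.680000:
  k1 = f(-0.400000, -1.680000) = -0.665600
  k2 = f(-0.080000, -1.892992) = -0.793457
  p ← -1.680000 + (0.32/2)·(-0.665600 + (-0.793457)) = -1.913449
s=-0.080000, p=-1.913449:
  k1 = f(-0.080000, -1.913449) = -0.802049
  k2 = f(0.240000, -2.170105) = -0.897044
  p ← -1.913449 + (0.32/2)·(-0.802049 + (-0.897044)) = -2.185304
p(0.24) ≈ -2.1853

-2.1853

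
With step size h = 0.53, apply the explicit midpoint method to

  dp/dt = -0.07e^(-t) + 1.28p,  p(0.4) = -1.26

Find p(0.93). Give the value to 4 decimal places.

Midpoint: k1 = f(t_n, p_n); k2 = f(t_n + h/2, p_n + (h/2)·k1); p_{n+1} = p_n + h·k2.
t=0.400000, p=-1.260000:
  k1 = f(0.400000, -1.260000) = -1.659722
  k2 = f(0.665000, -1.699826) = -2.211777
  p ← -1.260000 + 0.53·(-2.211777) = -2.432242
p(0.93) ≈ -2.4322

-2.4322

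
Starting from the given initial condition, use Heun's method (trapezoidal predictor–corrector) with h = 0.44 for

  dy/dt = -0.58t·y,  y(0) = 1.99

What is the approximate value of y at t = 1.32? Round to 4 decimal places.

1.2005

Heun: k1 = f(t_n, y_n); k2 = f(t_n + h, y_n + h·k1); y_{n+1} = y_n + (h/2)·(k1 + k2).
t=0.000000, y=1.990000:
  k1 = f(0.000000, 1.990000) = 0.000000
  k2 = f(0.440000, 1.990000) = -0.507848
  y ← 1.990000 + (0.44/2)·(0.000000 + (-0.507848)) = 1.878273
t=0.440000, y=1.878273:
  k1 = f(0.440000, 1.878273) = -0.479335
  k2 = f(0.880000, 1.667366) = -0.851024
  y ← 1.878273 + (0.44/2)·(-0.479335 + (-0.851024)) = 1.585594
t=0.880000, y=1.585594:
  k1 = f(0.880000, 1.585594) = -0.809287
  k2 = f(1.320000, 1.229508) = -0.941311
  y ← 1.585594 + (0.44/2)·(-0.809287 + (-0.941311)) = 1.200463
y(1.32) ≈ 1.2005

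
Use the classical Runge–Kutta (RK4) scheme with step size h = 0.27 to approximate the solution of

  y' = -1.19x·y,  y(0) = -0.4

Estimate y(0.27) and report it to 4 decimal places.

-0.3830

RK4: k1 = f(x_n, y_n); k2 = f(x_n + h/2, y_n + (h/2)·k1); k3 = f(x_n + h/2, y_n + (h/2)·k2); k4 = f(x_n + h, y_n + h·k3); y_{n+1} = y_n + (h/6)·(k1 + 2k2 + 2k3 + k4).
x=0.000000, y=-0.400000:
  k1 = f(0.000000, -0.400000) = 0.000000
  k2 = f(0.135000, -0.400000) = 0.064260
  k3 = f(0.135000, -0.391325) = 0.062866
  k4 = f(0.270000, -0.383026) = 0.123066
  y ← -0.400000 + (0.27/6)·(k1 + 2k2 + 2k3 + k4) = -0.383021
y(0.27) ≈ -0.3830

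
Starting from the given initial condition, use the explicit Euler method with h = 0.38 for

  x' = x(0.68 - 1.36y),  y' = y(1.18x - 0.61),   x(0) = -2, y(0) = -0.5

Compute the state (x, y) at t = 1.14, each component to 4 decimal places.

-4.7502, 0.0342

Euler on (x,y): x_{n+1} = x_n + h·x', y_{n+1} = y_n + h·y'.
0.000000: (-2.000000, -0.500000); f=(-2.720000, 1.485000) → (-3.033600, 0.064300)
0.380000: (-3.033600, 0.064300); f=(-1.797566, -0.269394) → (-3.716675, -0.038070)
0.760000: (-3.716675, -0.038070); f=(-2.719770, 0.190185) → (-4.750188, 0.034200)
(x(1.14), y(1.14)) ≈ (-4.7502, 0.0342)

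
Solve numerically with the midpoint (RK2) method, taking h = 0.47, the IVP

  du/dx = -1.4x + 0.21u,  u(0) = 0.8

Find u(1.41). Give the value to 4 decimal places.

-0.4456

Midpoint: k1 = f(x_n, u_n); k2 = f(x_n + h/2, u_n + (h/2)·k1); u_{n+1} = u_n + h·k2.
x=0.000000, u=0.800000:
  k1 = f(0.000000, 0.800000) = 0.168000
  k2 = f(0.235000, 0.839480) = -0.152709
  u ← 0.800000 + 0.47·(-0.152709) = 0.728227
x=0.470000, u=0.728227:
  k1 = f(0.470000, 0.728227) = -0.505072
  k2 = f(0.705000, 0.609535) = -0.858998
  u ← 0.728227 + 0.47·(-0.858998) = 0.324498
x=0.940000, u=0.324498:
  k1 = f(0.940000, 0.324498) = -1.247855
  k2 = f(1.175000, 0.031252) = -1.638437
  u ← 0.324498 + 0.47·(-1.638437) = -0.445568
u(1.41) ≈ -0.4456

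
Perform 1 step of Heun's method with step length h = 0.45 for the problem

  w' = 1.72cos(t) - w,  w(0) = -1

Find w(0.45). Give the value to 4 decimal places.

Heun: k1 = f(t_n, w_n); k2 = f(t_n + h, w_n + h·k1); w_{n+1} = w_n + (h/2)·(k1 + k2).
t=0.000000, w=-1.000000:
  k1 = f(0.000000, -1.000000) = 2.720000
  k2 = f(0.450000, 0.224000) = 1.324769
  w ← -1.000000 + (0.45/2)·(2.720000 + 1.324769) = -0.089927
w(0.45) ≈ -0.0899

-0.0899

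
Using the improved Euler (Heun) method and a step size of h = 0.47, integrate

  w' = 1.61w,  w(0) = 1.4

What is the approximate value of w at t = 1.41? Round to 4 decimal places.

Heun: k1 = f(t_n, w_n); k2 = f(t_n + h, w_n + h·k1); w_{n+1} = w_n + (h/2)·(k1 + k2).
t=0.000000, w=1.400000:
  k1 = f(0.000000, 1.400000) = 2.254000
  k2 = f(0.470000, 2.459380) = 3.959602
  w ← 1.400000 + (0.47/2)·(2.254000 + 3.959602) = 2.860196
t=0.470000, w=2.860196:
  k1 = f(0.470000, 2.860196) = 4.604916
  k2 = f(0.940000, 5.024507) = 8.089456
  w ← 2.860196 + (0.47/2)·(4.604916 + 8.089456) = 5.843374
t=0.940000, w=5.843374:
  k1 = f(0.940000, 5.843374) = 9.407832
  k2 = f(1.410000, 10.265055) = 16.526739
  w ← 5.843374 + (0.47/2)·(9.407832 + 16.526739) = 11.937998
w(1.41) ≈ 11.9380

11.9380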